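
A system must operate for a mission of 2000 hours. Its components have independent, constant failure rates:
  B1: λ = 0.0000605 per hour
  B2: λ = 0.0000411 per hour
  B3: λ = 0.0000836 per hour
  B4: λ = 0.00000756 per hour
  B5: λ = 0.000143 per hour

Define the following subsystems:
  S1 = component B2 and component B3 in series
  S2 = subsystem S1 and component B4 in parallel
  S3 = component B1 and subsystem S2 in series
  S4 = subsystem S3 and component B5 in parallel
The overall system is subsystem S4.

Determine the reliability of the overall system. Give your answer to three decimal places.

0.971

R(B1) = exp(−0.0000605 × 2000) = 0.88603
R(B2) = exp(−0.0000411 × 2000) = 0.92109
R(B3) = exp(−0.0000836 × 2000) = 0.84603
R(B4) = exp(−0.00000756 × 2000) = 0.98499
R(B5) = exp(−0.000143 × 2000) = 0.75126
Series (B2 and B3): 0.92109 × 0.84603 = 0.77927
Parallel ([0.77927] and B4): 1 − (1 − 0.77927)(1 − 0.98499) = 0.99669
Series (B1 and [0.99669]): 0.88603 × 0.99669 = 0.88310
Parallel ([0.88310] and B5): 1 − (1 − 0.88310)(1 − 0.75126) = 0.971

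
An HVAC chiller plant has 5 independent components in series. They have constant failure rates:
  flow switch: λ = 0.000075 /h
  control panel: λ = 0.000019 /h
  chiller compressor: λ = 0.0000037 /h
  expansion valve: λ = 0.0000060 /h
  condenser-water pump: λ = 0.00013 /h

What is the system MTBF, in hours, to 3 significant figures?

4280

Series of exponential components: λ_sys = Σ λ_i
λ_sys = 0.000075 + 0.000019 + 0.0000037 + 0.0000060 + 0.00013 = 2.3370e-04 /h
MTBF = 1 / λ_sys = 4280 h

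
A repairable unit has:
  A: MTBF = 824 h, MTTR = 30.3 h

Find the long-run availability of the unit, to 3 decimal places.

A(A) = MTBF/(MTBF+MTTR) = 824/(824+30.3) = 0.965

0.965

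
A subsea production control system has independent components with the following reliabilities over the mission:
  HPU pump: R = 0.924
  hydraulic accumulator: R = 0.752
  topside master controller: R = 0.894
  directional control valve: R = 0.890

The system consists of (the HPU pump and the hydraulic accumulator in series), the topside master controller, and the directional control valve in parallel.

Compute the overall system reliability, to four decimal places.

0.9964

Series (HPU pump and hydraulic accumulator): 0.924000 × 0.752000 = 0.694848
Parallel ([0.694848], topside master controller, and directional control valve): 1 − (1 − 0.694848)(1 − 0.894000)(1 − 0.890000) = 0.9964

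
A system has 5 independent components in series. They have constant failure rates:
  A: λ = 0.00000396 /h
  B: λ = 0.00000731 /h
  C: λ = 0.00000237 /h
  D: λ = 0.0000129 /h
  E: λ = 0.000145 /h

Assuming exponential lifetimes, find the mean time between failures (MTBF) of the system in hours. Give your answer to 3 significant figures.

5830

Series of exponential components: λ_sys = Σ λ_i
λ_sys = 0.00000396 + 0.00000731 + 0.00000237 + 0.0000129 + 0.000145 = 1.7154e-04 /h
MTBF = 1 / λ_sys = 5830 h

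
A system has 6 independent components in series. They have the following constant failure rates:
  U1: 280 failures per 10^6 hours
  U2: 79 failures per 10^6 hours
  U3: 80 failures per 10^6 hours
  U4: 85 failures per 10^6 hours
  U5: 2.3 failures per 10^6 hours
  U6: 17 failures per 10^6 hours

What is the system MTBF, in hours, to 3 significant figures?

Series of exponential components: λ_sys = Σ λ_i
λ_sys = 0.00028 + 0.000079 + 0.000080 + 0.000085 + 0.0000023 + 0.000017 = 5.4330e-04 /h
MTBF = 1 / λ_sys = 1840 h

1840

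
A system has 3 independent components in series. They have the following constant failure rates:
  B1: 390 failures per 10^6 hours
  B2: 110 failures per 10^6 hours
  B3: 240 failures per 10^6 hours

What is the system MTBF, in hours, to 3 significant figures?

Series of exponential components: λ_sys = Σ λ_i
λ_sys = 0.00039 + 0.00011 + 0.00024 = 7.4000e-04 /h
MTBF = 1 / λ_sys = 1350 h

1350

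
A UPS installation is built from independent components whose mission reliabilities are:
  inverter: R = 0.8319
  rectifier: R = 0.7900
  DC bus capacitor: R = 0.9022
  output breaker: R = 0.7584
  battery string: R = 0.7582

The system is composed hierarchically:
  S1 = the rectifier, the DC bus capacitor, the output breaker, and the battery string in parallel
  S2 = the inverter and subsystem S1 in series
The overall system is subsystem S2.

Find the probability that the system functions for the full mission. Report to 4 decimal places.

0.8309

Parallel (rectifier, DC bus capacitor, output breaker, and battery string): 1 − (1 − 0.790000)(1 − 0.902200)(1 − 0.758400)(1 − 0.758200) = 0.998800
Series (inverter and [0.998800]): 0.831900 × 0.998800 = 0.8309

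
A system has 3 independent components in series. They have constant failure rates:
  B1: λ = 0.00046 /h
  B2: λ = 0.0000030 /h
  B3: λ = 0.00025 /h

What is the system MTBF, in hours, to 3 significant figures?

Series of exponential components: λ_sys = Σ λ_i
λ_sys = 0.00046 + 0.0000030 + 0.00025 = 7.1300e-04 /h
MTBF = 1 / λ_sys = 1400 h

1400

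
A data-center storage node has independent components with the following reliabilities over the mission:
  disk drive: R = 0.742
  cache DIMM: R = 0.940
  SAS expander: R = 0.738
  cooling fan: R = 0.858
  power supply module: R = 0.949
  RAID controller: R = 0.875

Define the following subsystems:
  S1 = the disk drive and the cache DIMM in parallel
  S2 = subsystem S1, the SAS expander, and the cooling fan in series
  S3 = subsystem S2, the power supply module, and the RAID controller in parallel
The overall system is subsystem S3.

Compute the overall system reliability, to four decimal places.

0.9976

Parallel (disk drive and cache DIMM): 1 − (1 − 0.742000)(1 − 0.940000) = 0.984520
Series ([0.984520], SAS expander, and cooling fan): 0.984520 × 0.738000 × 0.858000 = 0.623402
Parallel ([0.623402], power supply module, and RAID controller): 1 − (1 − 0.623402)(1 − 0.949000)(1 − 0.875000) = 0.9976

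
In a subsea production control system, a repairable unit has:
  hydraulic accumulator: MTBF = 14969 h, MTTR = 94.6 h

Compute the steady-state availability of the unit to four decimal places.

A(hydraulic accumulator) = MTBF/(MTBF+MTTR) = 14969/(14969+94.6) = 0.9937

0.9937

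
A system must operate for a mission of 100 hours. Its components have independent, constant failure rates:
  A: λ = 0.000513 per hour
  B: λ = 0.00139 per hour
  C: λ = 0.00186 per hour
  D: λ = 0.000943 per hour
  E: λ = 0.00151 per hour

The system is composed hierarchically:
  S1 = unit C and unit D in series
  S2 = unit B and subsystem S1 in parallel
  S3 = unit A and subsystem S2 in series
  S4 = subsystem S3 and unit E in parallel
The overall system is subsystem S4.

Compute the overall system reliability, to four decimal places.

0.9888

R(A) = exp(−0.000513 × 100) = 0.949994
R(B) = exp(−0.00139 × 100) = 0.870228
R(C) = exp(−0.00186 × 100) = 0.830274
R(D) = exp(−0.000943 × 100) = 0.910010
R(E) = exp(−0.00151 × 100) = 0.859848
Series (C and D): 0.830274 × 0.910010 = 0.755558
Parallel (B and [0.755558]): 1 − (1 − 0.870228)(1 − 0.755558) = 0.968278
Series (A and [0.968278]): 0.949994 × 0.968278 = 0.919858
Parallel ([0.919858] and E): 1 − (1 − 0.919858)(1 − 0.859848) = 0.9888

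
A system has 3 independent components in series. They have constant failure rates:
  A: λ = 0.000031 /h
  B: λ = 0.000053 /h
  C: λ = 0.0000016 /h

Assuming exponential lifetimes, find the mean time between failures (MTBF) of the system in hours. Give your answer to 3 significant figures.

11700

Series of exponential components: λ_sys = Σ λ_i
λ_sys = 0.000031 + 0.000053 + 0.0000016 = 8.5600e-05 /h
MTBF = 1 / λ_sys = 11700 h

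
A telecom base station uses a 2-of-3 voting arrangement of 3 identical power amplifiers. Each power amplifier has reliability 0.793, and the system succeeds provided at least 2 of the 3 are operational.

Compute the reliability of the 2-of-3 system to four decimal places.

0.8892

R = Σ_{i=2}^{3} C(3,i) p^i (1−p)^{3−i} with p = 0.793
C(3,2)·0.793^2·0.207^1 = 0.390515
C(3,3)·0.793^3·0.207^0 = 0.498677
Sum = 0.8892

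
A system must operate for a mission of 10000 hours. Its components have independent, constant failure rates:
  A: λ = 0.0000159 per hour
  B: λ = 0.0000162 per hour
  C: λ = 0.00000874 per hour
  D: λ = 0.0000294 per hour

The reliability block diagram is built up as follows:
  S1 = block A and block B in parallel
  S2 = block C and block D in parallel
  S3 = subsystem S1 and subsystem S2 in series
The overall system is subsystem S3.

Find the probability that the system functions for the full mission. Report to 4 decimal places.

R(A) = exp(−0.0000159 × 10000) = 0.852996
R(B) = exp(−0.0000162 × 10000) = 0.850441
R(C) = exp(−0.00000874 × 10000) = 0.916310
R(D) = exp(−0.0000294 × 10000) = 0.745276
Parallel (A and B): 1 − (1 − 0.852996)(1 − 0.850441) = 0.978014
Parallel (C and D): 1 − (1 − 0.916310)(1 − 0.745276) = 0.978682
Series ([0.978014] and [0.978682]): 0.978014 × 0.978682 = 0.9572

0.9572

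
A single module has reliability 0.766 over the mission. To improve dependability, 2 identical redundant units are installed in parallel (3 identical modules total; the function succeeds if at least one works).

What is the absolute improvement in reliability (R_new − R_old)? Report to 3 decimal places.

R_before = 0.766
R_after = 1 − (1 − 0.766)^3 = 0.987
ΔR = 0.987 − 0.766 = 0.221

0.221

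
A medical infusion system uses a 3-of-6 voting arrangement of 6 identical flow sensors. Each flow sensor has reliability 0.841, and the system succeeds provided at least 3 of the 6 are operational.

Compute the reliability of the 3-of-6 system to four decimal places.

0.9927

R = Σ_{i=3}^{6} C(6,i) p^i (1−p)^{6−i} with p = 0.841
C(6,3)·0.841^3·0.159^3 = 0.047820
C(6,4)·0.841^4·0.159^2 = 0.189701
C(6,5)·0.841^5·0.159^1 = 0.401355
C(6,6)·0.841^6·0.159^0 = 0.353815
Sum = 0.9927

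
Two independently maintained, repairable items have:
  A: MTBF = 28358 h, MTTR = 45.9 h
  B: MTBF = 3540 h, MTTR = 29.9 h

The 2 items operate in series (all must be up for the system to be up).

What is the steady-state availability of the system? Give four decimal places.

0.9900

A(A) = MTBF/(MTBF+MTTR) = 28358/(28358+45.9) = 0.998384
A(B) = MTBF/(MTBF+MTTR) = 3540/(3540+29.9) = 0.991624
Series availability: 0.998384 × 0.991624 = 0.9900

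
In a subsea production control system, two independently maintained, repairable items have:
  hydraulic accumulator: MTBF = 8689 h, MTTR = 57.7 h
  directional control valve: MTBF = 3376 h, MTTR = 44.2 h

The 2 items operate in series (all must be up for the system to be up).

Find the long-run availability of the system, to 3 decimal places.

A(hydraulic accumulator) = MTBF/(MTBF+MTTR) = 8689/(8689+57.7) = 0.993403
A(directional control valve) = MTBF/(MTBF+MTTR) = 3376/(3376+44.2) = 0.987077
Series availability: 0.993403 × 0.987077 = 0.981

0.981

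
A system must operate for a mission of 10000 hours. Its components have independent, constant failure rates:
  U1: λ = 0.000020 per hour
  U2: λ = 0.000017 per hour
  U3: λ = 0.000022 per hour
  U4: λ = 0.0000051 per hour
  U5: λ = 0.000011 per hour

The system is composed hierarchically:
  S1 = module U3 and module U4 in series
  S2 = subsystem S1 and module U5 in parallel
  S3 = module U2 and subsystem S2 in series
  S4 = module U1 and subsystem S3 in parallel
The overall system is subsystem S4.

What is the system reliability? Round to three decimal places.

0.968

R(U1) = exp(−0.000020 × 10000) = 0.81873
R(U2) = exp(−0.000017 × 10000) = 0.84366
R(U3) = exp(−0.000022 × 10000) = 0.80252
R(U4) = exp(−0.0000051 × 10000) = 0.95028
R(U5) = exp(−0.000011 × 10000) = 0.89583
Series (U3 and U4): 0.80252 × 0.95028 = 0.76262
Parallel ([0.76262] and U5): 1 − (1 − 0.76262)(1 − 0.89583) = 0.97527
Series (U2 and [0.97527]): 0.84366 × 0.97527 = 0.82280
Parallel (U1 and [0.82280]): 1 − (1 − 0.81873)(1 − 0.82280) = 0.968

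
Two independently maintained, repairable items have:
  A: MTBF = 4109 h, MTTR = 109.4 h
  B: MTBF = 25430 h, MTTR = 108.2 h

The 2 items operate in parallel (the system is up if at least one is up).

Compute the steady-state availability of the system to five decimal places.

0.99989

A(A) = MTBF/(MTBF+MTTR) = 4109/(4109+109.4) = 0.974066
A(B) = MTBF/(MTBF+MTTR) = 25430/(25430+108.2) = 0.995763
Parallel availability: 1 − (1 − 0.974066)(1 − 0.995763) = 0.99989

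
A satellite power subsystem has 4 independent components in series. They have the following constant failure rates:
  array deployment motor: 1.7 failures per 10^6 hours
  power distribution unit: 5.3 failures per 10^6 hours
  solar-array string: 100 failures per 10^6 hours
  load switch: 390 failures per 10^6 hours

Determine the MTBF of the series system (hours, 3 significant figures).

2010

Series of exponential components: λ_sys = Σ λ_i
λ_sys = 0.0000017 + 0.0000053 + 0.00010 + 0.00039 = 4.9700e-04 /h
MTBF = 1 / λ_sys = 2010 h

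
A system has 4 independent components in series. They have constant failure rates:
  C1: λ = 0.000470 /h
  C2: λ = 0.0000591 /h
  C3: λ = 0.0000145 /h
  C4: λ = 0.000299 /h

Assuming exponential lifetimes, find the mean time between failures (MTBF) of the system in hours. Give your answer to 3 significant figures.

Series of exponential components: λ_sys = Σ λ_i
λ_sys = 0.000470 + 0.0000591 + 0.0000145 + 0.000299 = 8.4260e-04 /h
MTBF = 1 / λ_sys = 1190 h

1190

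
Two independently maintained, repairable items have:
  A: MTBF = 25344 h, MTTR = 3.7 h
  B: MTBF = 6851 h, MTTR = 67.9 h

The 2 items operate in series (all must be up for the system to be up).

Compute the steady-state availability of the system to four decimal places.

0.9900

A(A) = MTBF/(MTBF+MTTR) = 25344/(25344+3.7) = 0.999854
A(B) = MTBF/(MTBF+MTTR) = 6851/(6851+67.9) = 0.990186
Series availability: 0.999854 × 0.990186 = 0.9900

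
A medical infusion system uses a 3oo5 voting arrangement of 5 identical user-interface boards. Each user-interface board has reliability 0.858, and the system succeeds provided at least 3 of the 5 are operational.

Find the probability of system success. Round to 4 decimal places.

0.9771

R = Σ_{i=3}^{5} C(5,i) p^i (1−p)^{5−i} with p = 0.858
C(5,3)·0.858^3·0.142^2 = 0.127362
C(5,4)·0.858^4·0.142^1 = 0.384776
C(5,5)·0.858^5·0.142^0 = 0.464982
Sum = 0.9771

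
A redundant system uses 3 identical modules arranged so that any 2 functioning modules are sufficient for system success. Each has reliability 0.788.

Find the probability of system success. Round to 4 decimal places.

0.8842

R = Σ_{i=2}^{3} C(3,i) p^i (1−p)^{3−i} with p = 0.788
C(3,2)·0.788^2·0.212^1 = 0.394920
C(3,3)·0.788^3·0.212^0 = 0.489304
Sum = 0.8842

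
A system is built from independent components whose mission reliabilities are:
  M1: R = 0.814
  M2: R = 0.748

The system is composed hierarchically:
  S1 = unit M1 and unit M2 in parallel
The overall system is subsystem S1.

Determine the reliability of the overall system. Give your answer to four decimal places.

Parallel (M1 and M2): 1 − (1 − 0.814000)(1 − 0.748000) = 0.9531

0.9531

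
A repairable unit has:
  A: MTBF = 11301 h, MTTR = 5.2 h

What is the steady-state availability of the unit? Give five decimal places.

0.99954

A(A) = MTBF/(MTBF+MTTR) = 11301/(11301+5.2) = 0.99954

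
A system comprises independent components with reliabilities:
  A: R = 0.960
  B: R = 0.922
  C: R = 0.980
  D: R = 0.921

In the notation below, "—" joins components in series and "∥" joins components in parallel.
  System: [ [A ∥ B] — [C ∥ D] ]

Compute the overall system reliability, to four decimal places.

Parallel (A and B): 1 − (1 − 0.960000)(1 − 0.922000) = 0.996880
Parallel (C and D): 1 − (1 − 0.980000)(1 − 0.921000) = 0.998420
Series ([0.996880] and [0.998420]): 0.996880 × 0.998420 = 0.9953

0.9953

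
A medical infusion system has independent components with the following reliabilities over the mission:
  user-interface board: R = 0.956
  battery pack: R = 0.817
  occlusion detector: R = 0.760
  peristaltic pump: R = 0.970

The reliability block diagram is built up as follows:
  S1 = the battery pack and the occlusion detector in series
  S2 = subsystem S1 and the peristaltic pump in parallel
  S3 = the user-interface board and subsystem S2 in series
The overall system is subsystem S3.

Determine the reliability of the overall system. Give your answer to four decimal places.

0.9451

Series (battery pack and occlusion detector): 0.817000 × 0.760000 = 0.620920
Parallel ([0.620920] and peristaltic pump): 1 − (1 − 0.620920)(1 − 0.970000) = 0.988628
Series (user-interface board and [0.988628]): 0.956000 × 0.988628 = 0.9451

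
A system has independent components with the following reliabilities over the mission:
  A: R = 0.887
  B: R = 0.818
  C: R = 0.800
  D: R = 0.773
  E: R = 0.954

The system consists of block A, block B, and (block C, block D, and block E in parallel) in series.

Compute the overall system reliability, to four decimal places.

Parallel (C, D, and E): 1 − (1 − 0.800000)(1 − 0.773000)(1 − 0.954000) = 0.997912
Series (A, B, and [0.997912]): 0.887000 × 0.818000 × 0.997912 = 0.7241

0.7241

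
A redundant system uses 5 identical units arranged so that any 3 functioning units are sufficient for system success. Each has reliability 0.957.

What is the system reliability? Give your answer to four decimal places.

R = Σ_{i=3}^{5} C(5,i) p^i (1−p)^{5−i} with p = 0.957
C(5,3)·0.957^3·0.043^2 = 0.016206
C(5,4)·0.957^4·0.043^1 = 0.180338
C(5,5)·0.957^5·0.043^0 = 0.802712
Sum = 0.9993

0.9993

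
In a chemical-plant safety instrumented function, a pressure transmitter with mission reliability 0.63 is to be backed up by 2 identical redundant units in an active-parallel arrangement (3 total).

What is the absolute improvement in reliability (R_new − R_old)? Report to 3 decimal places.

R_before = 0.63
R_after = 1 − (1 − 0.63)^3 = 0.949
ΔR = 0.949 − 0.63 = 0.319

0.319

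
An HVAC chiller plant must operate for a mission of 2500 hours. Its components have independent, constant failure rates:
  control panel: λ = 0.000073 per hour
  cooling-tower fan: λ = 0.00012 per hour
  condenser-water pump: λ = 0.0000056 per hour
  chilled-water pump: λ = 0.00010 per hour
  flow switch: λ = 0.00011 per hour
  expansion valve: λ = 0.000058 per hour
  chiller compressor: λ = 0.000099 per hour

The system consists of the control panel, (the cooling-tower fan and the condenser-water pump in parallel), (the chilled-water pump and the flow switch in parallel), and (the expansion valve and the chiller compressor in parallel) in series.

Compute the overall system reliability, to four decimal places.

0.7628

R(control panel) = exp(−0.000073 × 2500) = 0.833185
R(cooling-tower fan) = exp(−0.00012 × 2500) = 0.740818
R(condenser-water pump) = exp(−0.0000056 × 2500) = 0.986098
R(chilled-water pump) = exp(−0.00010 × 2500) = 0.778801
R(flow switch) = exp(−0.00011 × 2500) = 0.759572
R(expansion valve) = exp(−0.000058 × 2500) = 0.865022
R(chiller compressor) = exp(−0.000099 × 2500) = 0.780750
Parallel (cooling-tower fan and condenser-water pump): 1 − (1 − 0.740818)(1 − 0.986098) = 0.996397
Parallel (chilled-water pump and flow switch): 1 − (1 − 0.778801)(1 − 0.759572) = 0.946818
Parallel (expansion valve and chiller compressor): 1 − (1 − 0.865022)(1 − 0.780750) = 0.970406
Series (control panel, [0.996397], [0.946818], and [0.970406]): 0.833185 × 0.996397 × 0.946818 × 0.970406 = 0.7628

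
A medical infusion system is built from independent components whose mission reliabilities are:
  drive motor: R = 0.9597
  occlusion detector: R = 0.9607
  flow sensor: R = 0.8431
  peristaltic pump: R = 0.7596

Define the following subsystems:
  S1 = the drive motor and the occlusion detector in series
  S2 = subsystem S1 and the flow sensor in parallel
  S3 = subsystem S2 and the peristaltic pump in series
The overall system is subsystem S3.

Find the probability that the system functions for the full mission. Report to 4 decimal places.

0.7503

Series (drive motor and occlusion detector): 0.959700 × 0.960700 = 0.921984
Parallel ([0.921984] and flow sensor): 1 − (1 − 0.921984)(1 − 0.843100) = 0.987759
Series ([0.987759] and peristaltic pump): 0.987759 × 0.759600 = 0.7503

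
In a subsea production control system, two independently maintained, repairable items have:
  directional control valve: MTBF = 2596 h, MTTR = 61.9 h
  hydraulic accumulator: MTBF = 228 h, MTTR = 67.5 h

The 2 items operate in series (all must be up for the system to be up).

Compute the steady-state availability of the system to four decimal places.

0.7536

A(directional control valve) = MTBF/(MTBF+MTTR) = 2596/(2596+61.9) = 0.976711
A(hydraulic accumulator) = MTBF/(MTBF+MTTR) = 228/(228+67.5) = 0.771574
Series availability: 0.976711 × 0.771574 = 0.7536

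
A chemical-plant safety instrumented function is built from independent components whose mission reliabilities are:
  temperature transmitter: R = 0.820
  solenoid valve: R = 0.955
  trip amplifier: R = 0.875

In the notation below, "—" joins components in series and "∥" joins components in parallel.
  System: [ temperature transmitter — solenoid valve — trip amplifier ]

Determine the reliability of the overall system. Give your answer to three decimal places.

0.685

Series (temperature transmitter, solenoid valve, and trip amplifier): 0.82000 × 0.95500 × 0.87500 = 0.685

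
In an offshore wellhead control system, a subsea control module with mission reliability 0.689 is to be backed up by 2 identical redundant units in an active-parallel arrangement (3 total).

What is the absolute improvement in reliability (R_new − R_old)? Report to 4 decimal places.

0.2809

R_before = 0.689
R_after = 1 − (1 − 0.689)^3 = 0.9699
ΔR = 0.9699 − 0.689 = 0.2809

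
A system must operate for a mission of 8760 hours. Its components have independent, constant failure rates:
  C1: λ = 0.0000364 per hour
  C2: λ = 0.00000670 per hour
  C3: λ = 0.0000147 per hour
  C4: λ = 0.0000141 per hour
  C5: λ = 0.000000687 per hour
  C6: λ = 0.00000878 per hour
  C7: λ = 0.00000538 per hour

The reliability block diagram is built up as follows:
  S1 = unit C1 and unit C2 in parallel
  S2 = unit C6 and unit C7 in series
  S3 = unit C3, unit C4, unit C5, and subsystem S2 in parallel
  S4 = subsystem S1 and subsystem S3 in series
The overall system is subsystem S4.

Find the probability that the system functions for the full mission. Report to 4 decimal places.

R(C1) = exp(−0.0000364 × 8760) = 0.726974
R(C2) = exp(−0.00000670 × 8760) = 0.942997
R(C3) = exp(−0.0000147 × 8760) = 0.879174
R(C4) = exp(−0.0000141 × 8760) = 0.883808
R(C5) = exp(−0.000000687 × 8760) = 0.994000
R(C6) = exp(−0.00000878 × 8760) = 0.925971
R(C7) = exp(−0.00000538 × 8760) = 0.953965
Parallel (C1 and C2): 1 − (1 − 0.726974)(1 − 0.942997) = 0.984437
Series (C6 and C7): 0.925971 × 0.953965 = 0.883344
Parallel (C3, C4, C5, and [0.883344]): 1 − (1 − 0.879174)(1 − 0.883808)(1 − 0.994000)(1 − 0.883344) = 0.999990
Series ([0.984437] and [0.999990]): 0.984437 × 0.999990 = 0.9844

0.9844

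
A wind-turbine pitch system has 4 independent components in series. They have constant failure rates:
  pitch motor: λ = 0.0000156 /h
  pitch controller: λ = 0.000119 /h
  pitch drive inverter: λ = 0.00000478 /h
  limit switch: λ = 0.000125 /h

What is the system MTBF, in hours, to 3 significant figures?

3780

Series of exponential components: λ_sys = Σ λ_i
λ_sys = 0.0000156 + 0.000119 + 0.00000478 + 0.000125 = 2.6438e-04 /h
MTBF = 1 / λ_sys = 3780 h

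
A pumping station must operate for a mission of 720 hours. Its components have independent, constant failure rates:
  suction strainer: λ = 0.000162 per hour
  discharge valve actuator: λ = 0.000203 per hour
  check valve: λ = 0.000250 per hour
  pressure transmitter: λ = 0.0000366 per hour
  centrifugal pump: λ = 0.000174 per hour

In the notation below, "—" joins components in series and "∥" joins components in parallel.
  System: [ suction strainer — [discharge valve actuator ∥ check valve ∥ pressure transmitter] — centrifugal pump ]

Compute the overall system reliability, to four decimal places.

R(suction strainer) = exp(−0.000162 × 720) = 0.889906
R(discharge valve actuator) = exp(−0.000203 × 720) = 0.864019
R(check valve) = exp(−0.000250 × 720) = 0.835270
R(pressure transmitter) = exp(−0.0000366 × 720) = 0.973992
R(centrifugal pump) = exp(−0.000174 × 720) = 0.882250
Parallel (discharge valve actuator, check valve, and pressure transmitter): 1 − (1 − 0.864019)(1 − 0.835270)(1 − 0.973992) = 0.999417
Series (suction strainer, [0.999417], and centrifugal pump): 0.889906 × 0.999417 × 0.882250 = 0.7847

0.7847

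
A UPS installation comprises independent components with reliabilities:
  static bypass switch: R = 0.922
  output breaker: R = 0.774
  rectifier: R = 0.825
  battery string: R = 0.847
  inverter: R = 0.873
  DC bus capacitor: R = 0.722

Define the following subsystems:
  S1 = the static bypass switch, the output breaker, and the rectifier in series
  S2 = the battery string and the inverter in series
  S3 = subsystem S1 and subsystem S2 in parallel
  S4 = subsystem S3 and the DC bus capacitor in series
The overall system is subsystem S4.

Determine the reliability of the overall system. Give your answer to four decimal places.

0.6446

Series (static bypass switch, output breaker, and rectifier): 0.922000 × 0.774000 × 0.825000 = 0.588743
Series (battery string and inverter): 0.847000 × 0.873000 = 0.739431
Parallel ([0.588743] and [0.739431]): 1 − (1 − 0.588743)(1 − 0.739431) = 0.892839
Series ([0.892839] and DC bus capacitor): 0.892839 × 0.722000 = 0.6446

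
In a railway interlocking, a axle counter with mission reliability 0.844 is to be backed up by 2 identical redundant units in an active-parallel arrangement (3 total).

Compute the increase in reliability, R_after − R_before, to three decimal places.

0.152

R_before = 0.844
R_after = 1 − (1 − 0.844)^3 = 0.996
ΔR = 0.996 − 0.844 = 0.152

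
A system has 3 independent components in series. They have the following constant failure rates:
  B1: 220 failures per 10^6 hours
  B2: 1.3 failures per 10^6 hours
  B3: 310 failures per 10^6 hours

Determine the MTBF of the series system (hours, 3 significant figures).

Series of exponential components: λ_sys = Σ λ_i
λ_sys = 0.00022 + 0.0000013 + 0.00031 = 5.3130e-04 /h
MTBF = 1 / λ_sys = 1880 h

1880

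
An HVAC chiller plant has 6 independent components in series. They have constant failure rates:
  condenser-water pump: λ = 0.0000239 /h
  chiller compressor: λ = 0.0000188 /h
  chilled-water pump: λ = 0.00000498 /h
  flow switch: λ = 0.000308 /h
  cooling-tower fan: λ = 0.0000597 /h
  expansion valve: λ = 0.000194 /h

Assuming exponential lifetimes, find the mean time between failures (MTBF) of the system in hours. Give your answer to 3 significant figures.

1640

Series of exponential components: λ_sys = Σ λ_i
λ_sys = 0.0000239 + 0.0000188 + 0.00000498 + 0.000308 + 0.0000597 + 0.000194 = 6.0938e-04 /h
MTBF = 1 / λ_sys = 1640 h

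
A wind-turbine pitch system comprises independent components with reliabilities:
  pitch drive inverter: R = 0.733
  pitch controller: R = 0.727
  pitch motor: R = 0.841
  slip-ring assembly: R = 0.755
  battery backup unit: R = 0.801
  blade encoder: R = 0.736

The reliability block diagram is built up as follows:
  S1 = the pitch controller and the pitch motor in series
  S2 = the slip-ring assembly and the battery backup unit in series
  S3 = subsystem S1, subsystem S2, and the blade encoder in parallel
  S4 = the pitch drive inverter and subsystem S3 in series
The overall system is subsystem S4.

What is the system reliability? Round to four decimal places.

Series (pitch controller and pitch motor): 0.727000 × 0.841000 = 0.611407
Series (slip-ring assembly and battery backup unit): 0.755000 × 0.801000 = 0.604755
Parallel ([0.611407], [0.604755], and blade encoder): 1 − (1 − 0.611407)(1 − 0.604755)(1 − 0.736000) = 0.959452
Series (pitch drive inverter and [0.959452]): 0.733000 × 0.959452 = 0.7033

0.7033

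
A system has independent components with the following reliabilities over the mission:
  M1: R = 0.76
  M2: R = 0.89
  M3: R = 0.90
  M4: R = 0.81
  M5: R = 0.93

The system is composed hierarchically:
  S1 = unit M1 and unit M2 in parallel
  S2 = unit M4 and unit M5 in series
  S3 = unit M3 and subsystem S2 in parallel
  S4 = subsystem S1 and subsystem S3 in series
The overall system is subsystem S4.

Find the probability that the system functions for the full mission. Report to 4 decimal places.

Parallel (M1 and M2): 1 − (1 − 0.760000)(1 − 0.890000) = 0.973600
Series (M4 and M5): 0.810000 × 0.930000 = 0.753300
Parallel (M3 and [0.753300]): 1 − (1 − 0.900000)(1 − 0.753300) = 0.975330
Series ([0.973600] and [0.975330]): 0.973600 × 0.975330 = 0.9496

0.9496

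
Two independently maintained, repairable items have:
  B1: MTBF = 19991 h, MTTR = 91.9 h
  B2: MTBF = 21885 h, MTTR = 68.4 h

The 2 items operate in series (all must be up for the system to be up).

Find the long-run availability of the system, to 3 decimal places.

A(B1) = MTBF/(MTBF+MTTR) = 19991/(19991+91.9) = 0.995424
A(B2) = MTBF/(MTBF+MTTR) = 21885/(21885+68.4) = 0.996884
Series availability: 0.995424 × 0.996884 = 0.992

0.992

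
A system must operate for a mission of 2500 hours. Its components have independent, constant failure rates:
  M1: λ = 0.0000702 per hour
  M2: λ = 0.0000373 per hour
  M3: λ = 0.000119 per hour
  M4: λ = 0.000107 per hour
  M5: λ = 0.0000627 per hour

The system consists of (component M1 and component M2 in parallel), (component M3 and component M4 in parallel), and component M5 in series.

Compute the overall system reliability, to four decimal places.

0.7918

R(M1) = exp(−0.0000702 × 2500) = 0.839037
R(M2) = exp(−0.0000373 × 2500) = 0.910966
R(M3) = exp(−0.000119 × 2500) = 0.742673
R(M4) = exp(−0.000107 × 2500) = 0.765290
R(M5) = exp(−0.0000627 × 2500) = 0.854918
Parallel (M1 and M2): 1 − (1 − 0.839037)(1 − 0.910966) = 0.985669
Parallel (M3 and M4): 1 − (1 − 0.742673)(1 − 0.765290) = 0.939603
Series ([0.985669], [0.939603], and M5): 0.985669 × 0.939603 × 0.854918 = 0.7918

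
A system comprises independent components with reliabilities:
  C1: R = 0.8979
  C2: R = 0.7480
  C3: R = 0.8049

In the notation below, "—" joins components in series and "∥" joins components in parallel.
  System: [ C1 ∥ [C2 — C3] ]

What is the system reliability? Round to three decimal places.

0.959

Series (C2 and C3): 0.74800 × 0.80490 = 0.60207
Parallel (C1 and [0.60207]): 1 − (1 − 0.89790)(1 − 0.60207) = 0.959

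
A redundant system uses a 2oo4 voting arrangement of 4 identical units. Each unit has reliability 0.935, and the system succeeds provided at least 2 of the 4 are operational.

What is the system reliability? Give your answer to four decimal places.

R = Σ_{i=2}^{4} C(4,i) p^i (1−p)^{4−i} with p = 0.935
C(4,2)·0.935^2·0.065^2 = 0.022162
C(4,3)·0.935^3·0.065^1 = 0.212524
C(4,4)·0.935^4·0.065^0 = 0.764269
Sum = 0.9990

0.9990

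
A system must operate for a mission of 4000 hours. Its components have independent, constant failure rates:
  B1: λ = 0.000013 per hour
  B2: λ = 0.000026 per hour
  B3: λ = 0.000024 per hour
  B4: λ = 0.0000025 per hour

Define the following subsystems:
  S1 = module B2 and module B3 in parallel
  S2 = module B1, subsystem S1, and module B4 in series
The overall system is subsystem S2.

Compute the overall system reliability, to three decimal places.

0.931

R(B1) = exp(−0.000013 × 4000) = 0.94933
R(B2) = exp(−0.000026 × 4000) = 0.90123
R(B3) = exp(−0.000024 × 4000) = 0.90846
R(B4) = exp(−0.0000025 × 4000) = 0.99005
Parallel (B2 and B3): 1 − (1 − 0.90123)(1 − 0.90846) = 0.99096
Series (B1, [0.99096], and B4): 0.94933 × 0.99096 × 0.99005 = 0.931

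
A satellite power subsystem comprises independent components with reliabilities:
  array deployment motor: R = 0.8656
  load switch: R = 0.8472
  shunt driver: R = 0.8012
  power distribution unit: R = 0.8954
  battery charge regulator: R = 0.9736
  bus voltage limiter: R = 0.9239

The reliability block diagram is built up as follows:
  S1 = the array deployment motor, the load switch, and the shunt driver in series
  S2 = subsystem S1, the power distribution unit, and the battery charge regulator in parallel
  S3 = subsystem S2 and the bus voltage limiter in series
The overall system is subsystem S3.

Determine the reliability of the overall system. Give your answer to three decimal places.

Series (array deployment motor, load switch, and shunt driver): 0.86560 × 0.84720 × 0.80120 = 0.58755
Parallel ([0.58755], power distribution unit, and battery charge regulator): 1 − (1 − 0.58755)(1 − 0.89540)(1 − 0.97360) = 0.99886
Series ([0.99886] and bus voltage limiter): 0.99886 × 0.92390 = 0.923

0.923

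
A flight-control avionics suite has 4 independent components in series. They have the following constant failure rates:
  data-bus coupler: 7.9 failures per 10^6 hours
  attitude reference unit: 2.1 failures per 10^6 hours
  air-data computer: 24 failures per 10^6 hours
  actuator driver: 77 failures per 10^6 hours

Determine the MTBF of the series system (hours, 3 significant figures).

9010

Series of exponential components: λ_sys = Σ λ_i
λ_sys = 0.0000079 + 0.0000021 + 0.000024 + 0.000077 = 1.1100e-04 /h
MTBF = 1 / λ_sys = 9010 h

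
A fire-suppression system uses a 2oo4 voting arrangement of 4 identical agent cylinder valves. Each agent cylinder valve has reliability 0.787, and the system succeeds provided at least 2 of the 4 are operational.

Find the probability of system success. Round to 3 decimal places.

R = Σ_{i=2}^{4} C(4,i) p^i (1−p)^{4−i} with p = 0.787
C(4,2)·0.787^2·0.213^2 = 0.16860
C(4,3)·0.787^3·0.213^1 = 0.41530
C(4,4)·0.787^4·0.213^0 = 0.38362
Sum = 0.968

0.968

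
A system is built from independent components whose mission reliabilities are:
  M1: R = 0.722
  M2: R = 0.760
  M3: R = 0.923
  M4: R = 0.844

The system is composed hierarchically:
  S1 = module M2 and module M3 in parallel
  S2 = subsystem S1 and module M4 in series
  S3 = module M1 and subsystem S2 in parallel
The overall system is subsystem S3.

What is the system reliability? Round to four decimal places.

0.9523

Parallel (M2 and M3): 1 − (1 − 0.760000)(1 − 0.923000) = 0.981520
Series ([0.981520] and M4): 0.981520 × 0.844000 = 0.828403
Parallel (M1 and [0.828403]): 1 − (1 − 0.722000)(1 − 0.828403) = 0.9523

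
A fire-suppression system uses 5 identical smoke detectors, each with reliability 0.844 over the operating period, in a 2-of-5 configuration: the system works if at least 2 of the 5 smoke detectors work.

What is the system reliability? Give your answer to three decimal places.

R = Σ_{i=2}^{5} C(5,i) p^i (1−p)^{5−i} with p = 0.844
C(5,2)·0.844^2·0.156^3 = 0.02704
C(5,3)·0.844^3·0.156^2 = 0.14631
C(5,4)·0.844^4·0.156^1 = 0.39579
C(5,5)·0.844^5·0.156^0 = 0.42826
Sum = 0.997

0.997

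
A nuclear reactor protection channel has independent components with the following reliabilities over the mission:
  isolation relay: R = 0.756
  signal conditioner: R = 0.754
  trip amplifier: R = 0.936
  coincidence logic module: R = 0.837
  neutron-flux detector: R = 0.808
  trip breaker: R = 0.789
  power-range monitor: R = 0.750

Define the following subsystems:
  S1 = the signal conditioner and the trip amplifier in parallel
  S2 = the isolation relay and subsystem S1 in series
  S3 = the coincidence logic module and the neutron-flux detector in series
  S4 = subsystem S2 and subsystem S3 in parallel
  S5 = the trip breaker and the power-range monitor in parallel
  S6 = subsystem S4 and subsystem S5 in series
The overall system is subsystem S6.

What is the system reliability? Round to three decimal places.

Parallel (signal conditioner and trip amplifier): 1 − (1 − 0.75400)(1 − 0.93600) = 0.98426
Series (isolation relay and [0.98426]): 0.75600 × 0.98426 = 0.74410
Series (coincidence logic module and neutron-flux detector): 0.83700 × 0.80800 = 0.67630
Parallel ([0.74410] and [0.67630]): 1 − (1 − 0.74410)(1 − 0.67630) = 0.91717
Parallel (trip breaker and power-range monitor): 1 − (1 − 0.78900)(1 − 0.75000) = 0.94725
Series ([0.91717] and [0.94725]): 0.91717 × 0.94725 = 0.869

0.869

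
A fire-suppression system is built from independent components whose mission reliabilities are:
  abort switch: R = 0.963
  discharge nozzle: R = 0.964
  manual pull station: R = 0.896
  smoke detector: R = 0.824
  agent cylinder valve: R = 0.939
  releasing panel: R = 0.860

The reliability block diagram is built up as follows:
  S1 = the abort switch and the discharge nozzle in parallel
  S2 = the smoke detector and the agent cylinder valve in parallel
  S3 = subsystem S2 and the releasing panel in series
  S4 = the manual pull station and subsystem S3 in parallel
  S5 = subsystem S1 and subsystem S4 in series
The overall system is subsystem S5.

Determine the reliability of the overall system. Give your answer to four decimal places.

0.9832

Parallel (abort switch and discharge nozzle): 1 − (1 − 0.963000)(1 − 0.964000) = 0.998668
Parallel (smoke detector and agent cylinder valve): 1 − (1 − 0.824000)(1 − 0.939000) = 0.989264
Series ([0.989264] and releasing panel): 0.989264 × 0.860000 = 0.850767
Parallel (manual pull station and [0.850767]): 1 − (1 − 0.896000)(1 − 0.850767) = 0.984480
Series ([0.998668] and [0.984480]): 0.998668 × 0.984480 = 0.9832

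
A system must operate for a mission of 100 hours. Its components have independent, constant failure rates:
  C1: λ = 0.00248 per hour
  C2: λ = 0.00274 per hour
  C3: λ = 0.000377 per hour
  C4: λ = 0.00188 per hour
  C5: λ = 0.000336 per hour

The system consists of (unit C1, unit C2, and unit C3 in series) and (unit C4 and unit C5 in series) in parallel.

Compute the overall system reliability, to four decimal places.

0.9148

R(C1) = exp(−0.00248 × 100) = 0.780360
R(C2) = exp(−0.00274 × 100) = 0.760332
R(C3) = exp(−0.000377 × 100) = 0.963002
R(C4) = exp(−0.00188 × 100) = 0.828615
R(C5) = exp(−0.000336 × 100) = 0.966958
Series (C1, C2, and C3): 0.780360 × 0.760332 × 0.963002 = 0.571381
Series (C4 and C5): 0.828615 × 0.966958 = 0.801236
Parallel ([0.571381] and [0.801236]): 1 − (1 − 0.571381)(1 − 0.801236) = 0.9148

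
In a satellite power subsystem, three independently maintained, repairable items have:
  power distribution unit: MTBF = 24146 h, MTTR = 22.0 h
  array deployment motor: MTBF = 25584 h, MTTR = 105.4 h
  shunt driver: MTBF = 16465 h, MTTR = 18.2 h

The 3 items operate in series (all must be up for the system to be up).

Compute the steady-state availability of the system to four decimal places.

A(power distribution unit) = MTBF/(MTBF+MTTR) = 24146/(24146+22.0) = 0.999090
A(array deployment motor) = MTBF/(MTBF+MTTR) = 25584/(25584+105.4) = 0.995897
A(shunt driver) = MTBF/(MTBF+MTTR) = 16465/(16465+18.2) = 0.998896
Series availability: 0.999090 × 0.995897 × 0.998896 = 0.9939

0.9939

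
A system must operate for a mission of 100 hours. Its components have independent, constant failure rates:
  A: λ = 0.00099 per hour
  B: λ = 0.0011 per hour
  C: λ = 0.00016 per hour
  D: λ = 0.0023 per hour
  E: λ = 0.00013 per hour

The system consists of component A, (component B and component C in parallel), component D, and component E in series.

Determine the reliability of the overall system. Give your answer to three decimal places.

0.709

R(A) = exp(−0.00099 × 100) = 0.90574
R(B) = exp(−0.0011 × 100) = 0.89583
R(C) = exp(−0.00016 × 100) = 0.98413
R(D) = exp(−0.0023 × 100) = 0.79453
R(E) = exp(−0.00013 × 100) = 0.98708
Parallel (B and C): 1 − (1 − 0.89583)(1 − 0.98413) = 0.99835
Series (A, [0.99835], D, and E): 0.90574 × 0.99835 × 0.79453 × 0.98708 = 0.709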